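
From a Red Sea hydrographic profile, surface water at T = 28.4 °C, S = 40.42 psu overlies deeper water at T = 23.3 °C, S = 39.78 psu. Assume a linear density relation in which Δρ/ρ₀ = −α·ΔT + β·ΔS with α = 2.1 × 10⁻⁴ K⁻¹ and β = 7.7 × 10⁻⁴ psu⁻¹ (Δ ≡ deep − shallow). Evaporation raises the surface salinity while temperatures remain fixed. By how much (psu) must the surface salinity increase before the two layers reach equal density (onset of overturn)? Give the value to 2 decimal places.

Neutral buoyancy requires −α(T_deep − T_surf) + β(S_deep − S_surf′) = 0.
S_surf′ = S_deep − (α/β)·ΔT = 39.78 − (2.1 × 10⁻⁴/7.7 × 10⁻⁴)·(-5.1) = 41.1709 psu.
Increase required: 41.1709 − 40.42 = 0.7509 psu.

0.75 psu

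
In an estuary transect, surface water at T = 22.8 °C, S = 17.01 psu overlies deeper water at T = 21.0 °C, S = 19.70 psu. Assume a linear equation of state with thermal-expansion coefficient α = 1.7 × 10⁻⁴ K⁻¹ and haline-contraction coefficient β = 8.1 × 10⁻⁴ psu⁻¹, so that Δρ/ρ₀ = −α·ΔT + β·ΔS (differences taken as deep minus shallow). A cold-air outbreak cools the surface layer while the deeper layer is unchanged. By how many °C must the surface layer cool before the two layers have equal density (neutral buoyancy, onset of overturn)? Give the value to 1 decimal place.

Neutral buoyancy requires Δρ = 0, i.e. −α(T_deep − T_surf′) + β(S_deep − S_surf) = 0.
T_surf′ = T_deep − (β/α)·ΔS = 21.0 − (8.1 × 10⁻⁴/1.7 × 10⁻⁴)·(+2.69) = 8.183 °C.
Cooling required: 22.8 − (8.183) = 14.617 °C.

14.6 °C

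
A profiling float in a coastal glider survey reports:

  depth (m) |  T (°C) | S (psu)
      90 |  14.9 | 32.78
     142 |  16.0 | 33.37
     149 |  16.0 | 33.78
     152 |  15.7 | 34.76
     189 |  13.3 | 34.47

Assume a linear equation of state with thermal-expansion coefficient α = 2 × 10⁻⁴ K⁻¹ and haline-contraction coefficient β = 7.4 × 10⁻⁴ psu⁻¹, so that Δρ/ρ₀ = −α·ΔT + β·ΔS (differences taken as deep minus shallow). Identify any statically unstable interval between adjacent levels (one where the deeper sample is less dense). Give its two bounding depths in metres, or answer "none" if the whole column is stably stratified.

Evaluate Δρ/ρ₀ = −αΔT + βΔS across each adjacent pair:
  90–142 m: −αΔT+βΔS = −(2 × 10⁻⁴)(+1.1)+(7.4 × 10⁻⁴)(+0.59) = 2.2 × 10⁻⁴ → stable
  142–149 m: −αΔT+βΔS = −(2 × 10⁻⁴)(+0.0)+(7.4 × 10⁻⁴)(+0.41) = 3.0 × 10⁻⁴ → stable
  149–152 m: −αΔT+βΔS = −(2 × 10⁻⁴)(-0.3)+(7.4 × 10⁻⁴)(+0.98) = 7.9 × 10⁻⁴ → stable
  152–189 m: −αΔT+βΔS = −(2 × 10⁻⁴)(-2.4)+(7.4 × 10⁻⁴)(-0.29) = 2.7 × 10⁻⁴ → stable
Every interval has Δρ > 0: the column is stably stratified throughout.

none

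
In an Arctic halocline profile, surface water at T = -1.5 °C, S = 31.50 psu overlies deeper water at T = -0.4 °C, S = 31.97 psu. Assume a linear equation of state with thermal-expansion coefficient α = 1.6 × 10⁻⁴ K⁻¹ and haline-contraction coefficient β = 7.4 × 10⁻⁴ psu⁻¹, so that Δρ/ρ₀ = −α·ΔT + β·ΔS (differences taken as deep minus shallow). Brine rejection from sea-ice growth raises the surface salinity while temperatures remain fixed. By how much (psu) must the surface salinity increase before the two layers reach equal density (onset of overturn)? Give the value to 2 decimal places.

0.23 psu

Neutral buoyancy requires −α(T_deep − T_surf) + β(S_deep − S_surf′) = 0.
S_surf′ = S_deep − (α/β)·ΔT = 31.97 − (1.6 × 10⁻⁴/7.4 × 10⁻⁴)·(+1.1) = 31.7322 psu.
Increase required: 31.7322 − 31.50 = 0.2322 psu.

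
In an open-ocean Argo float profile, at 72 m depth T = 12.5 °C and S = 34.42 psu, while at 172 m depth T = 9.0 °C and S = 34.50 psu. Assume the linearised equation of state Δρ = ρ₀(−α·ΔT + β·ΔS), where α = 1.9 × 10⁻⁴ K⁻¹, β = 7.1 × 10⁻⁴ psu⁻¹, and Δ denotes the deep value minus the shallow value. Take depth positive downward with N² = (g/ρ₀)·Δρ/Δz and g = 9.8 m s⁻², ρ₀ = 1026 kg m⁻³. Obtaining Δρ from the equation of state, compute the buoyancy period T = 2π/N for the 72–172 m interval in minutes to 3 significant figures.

ΔT = -3.5 K, ΔS = +0.08 psu (deep − shallow).
Δρ/ρ₀ = −αΔT + βΔS = 6.65 × 10⁻⁴ + 5.68 × 10⁻⁵ = 7.218 × 10⁻⁴, so Δρ ≈ 0.7406 kg m⁻³.
N² = (g/ρ₀)·Δρ/Δz = g·(Δρ/ρ₀)/Δz = 9.8 × 7.218 × 10⁻⁴ / 100 = 7.0736 × 10⁻⁵ s⁻².
N = √(7.0736 × 10⁻⁵) = 8.4105 × 10⁻³ rad s⁻¹ → T = 2π/N = 747.06 s = 12.451 min ≈ 12.5 min.

12.5 min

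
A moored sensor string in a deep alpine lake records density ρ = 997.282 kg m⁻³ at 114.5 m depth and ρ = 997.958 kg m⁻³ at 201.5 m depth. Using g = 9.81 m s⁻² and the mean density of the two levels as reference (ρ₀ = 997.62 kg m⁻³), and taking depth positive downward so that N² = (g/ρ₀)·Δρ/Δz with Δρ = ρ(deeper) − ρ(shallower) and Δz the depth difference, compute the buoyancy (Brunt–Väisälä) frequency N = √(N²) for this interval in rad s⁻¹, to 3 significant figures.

8.74 × 10⁻³ rad s⁻¹

Δρ = 997.958 − 997.282 = 0.676 kg m⁻³ over Δz = 201.5 − 114.5 = 87 m.
N² = (9.81/997.62) × (0.676/87) = 7.6407 × 10⁻⁵ s⁻².
N = √(7.6407 × 10⁻⁵) = 8.7411 × 10⁻³ rad s⁻¹ ≈ 8.74 × 10⁻³ rad s⁻¹.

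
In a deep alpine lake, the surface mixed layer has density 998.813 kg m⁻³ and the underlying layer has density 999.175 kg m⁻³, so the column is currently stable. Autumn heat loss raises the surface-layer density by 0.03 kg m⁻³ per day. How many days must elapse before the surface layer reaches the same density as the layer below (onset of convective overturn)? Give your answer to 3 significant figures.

Density deficit of the surface layer: 999.175 − 998.813 = 0.362 kg m⁻³.
Required change = 0.362 / 0.03 = 12.1 days.

12.1 days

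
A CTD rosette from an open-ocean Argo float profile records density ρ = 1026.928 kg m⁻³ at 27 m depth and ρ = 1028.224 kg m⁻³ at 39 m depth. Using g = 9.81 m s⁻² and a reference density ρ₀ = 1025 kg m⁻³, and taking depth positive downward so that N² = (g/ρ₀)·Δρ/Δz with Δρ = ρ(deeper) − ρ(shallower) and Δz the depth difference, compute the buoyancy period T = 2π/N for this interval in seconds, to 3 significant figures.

195 s

Δρ = 1028.224 − 1026.928 = 1.296 kg m⁻³ over Δz = 39 − 27 = 12 m.
N² = (9.81/1025) × (1.296/12) = 1.0336 × 10⁻³ s⁻².
N = √(1.0336 × 10⁻³) = 0.032150 rad s⁻¹, so T = 2π/N = 195.43 s ≈ 195 s.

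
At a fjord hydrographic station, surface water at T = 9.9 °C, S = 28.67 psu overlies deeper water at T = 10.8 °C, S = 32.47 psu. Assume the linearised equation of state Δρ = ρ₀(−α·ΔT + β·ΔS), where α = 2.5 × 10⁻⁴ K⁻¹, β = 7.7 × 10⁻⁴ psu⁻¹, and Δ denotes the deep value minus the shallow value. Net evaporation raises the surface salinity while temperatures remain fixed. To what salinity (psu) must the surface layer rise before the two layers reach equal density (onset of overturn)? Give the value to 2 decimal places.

32.18 psu

Neutral buoyancy requires −α(T_deep − T_surf) + β(S_deep − S_surf′) = 0.
S_surf′ = S_deep − (α/β)·ΔT = 32.47 − (2.5 × 10⁻⁴/7.7 × 10⁻⁴)·(+0.9) = 32.1778 psu.
Increase required: 32.1778 − 28.67 = 3.5078 psu.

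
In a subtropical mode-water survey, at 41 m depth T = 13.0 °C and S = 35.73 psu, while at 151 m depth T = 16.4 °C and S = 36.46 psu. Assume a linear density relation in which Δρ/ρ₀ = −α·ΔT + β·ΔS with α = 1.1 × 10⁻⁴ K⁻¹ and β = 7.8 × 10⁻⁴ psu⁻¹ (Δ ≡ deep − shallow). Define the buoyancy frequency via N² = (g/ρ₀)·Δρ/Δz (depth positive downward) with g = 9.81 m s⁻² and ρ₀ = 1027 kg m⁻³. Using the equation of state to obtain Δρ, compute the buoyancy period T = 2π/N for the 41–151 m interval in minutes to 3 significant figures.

ΔT = +3.4 K, ΔS = +0.73 psu (deep − shallow).
Δρ/ρ₀ = −αΔT + βΔS = -3.74 × 10⁻⁴ + 5.694 × 10⁻⁴ = 1.954 × 10⁻⁴, so Δρ ≈ 0.2007 kg m⁻³.
N² = (g/ρ₀)·Δρ/Δz = g·(Δρ/ρ₀)/Δz = 9.81 × 1.954 × 10⁻⁴ / 110 = 1.7426 × 10⁻⁵ s⁻².
N = √(1.7426 × 10⁻⁵) = 4.1744 × 10⁻³ rad s⁻¹ → T = 2π/N = 1.5052 × 10³ s = 25.087 min ≈ 25.1 min.

25.1 min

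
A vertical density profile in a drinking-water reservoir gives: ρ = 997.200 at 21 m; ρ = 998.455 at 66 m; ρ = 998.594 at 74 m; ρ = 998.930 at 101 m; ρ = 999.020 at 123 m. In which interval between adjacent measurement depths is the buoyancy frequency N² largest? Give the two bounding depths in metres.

21–66 m

Compute the density gradient over each adjacent pair:
  21–66 m: Δρ/Δz = 1.255/45 = 0.028 kg m⁻⁴
  66–74 m: Δρ/Δz = 0.139/8 = 0.017 kg m⁻⁴
  74–101 m: Δρ/Δz = 0.336/27 = 0.012 kg m⁻⁴
  101–123 m: Δρ/Δz = 0.090/22 = 4.1 × 10⁻³ kg m⁻⁴
The largest gradient is in the 21–66 m interval — the pycnocline.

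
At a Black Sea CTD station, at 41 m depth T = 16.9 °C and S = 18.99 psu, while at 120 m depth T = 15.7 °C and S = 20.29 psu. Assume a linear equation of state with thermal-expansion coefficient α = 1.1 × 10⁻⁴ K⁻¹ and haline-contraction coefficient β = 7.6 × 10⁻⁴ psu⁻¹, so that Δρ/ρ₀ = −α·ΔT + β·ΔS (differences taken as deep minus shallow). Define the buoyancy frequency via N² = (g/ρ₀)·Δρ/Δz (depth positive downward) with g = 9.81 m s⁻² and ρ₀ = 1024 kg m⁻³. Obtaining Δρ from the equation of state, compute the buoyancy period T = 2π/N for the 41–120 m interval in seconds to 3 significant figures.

533 s

ΔT = -1.2 K, ΔS = +1.30 psu (deep − shallow).
Δρ/ρ₀ = −αΔT + βΔS = 1.32 × 10⁻⁴ + 9.88 × 10⁻⁴ = 1.12 × 10⁻³, so Δρ ≈ 1.147 kg m⁻³.
N² = (g/ρ₀)·Δρ/Δz = g·(Δρ/ρ₀)/Δz = 9.81 × 1.12 × 10⁻³ / 79 = 1.3908 × 10⁻⁴ s⁻².
N = √(1.3908 × 10⁻⁴) = 0.011793 rad s⁻¹ → T = 2π/N = 532.79 s ≈ 533 s.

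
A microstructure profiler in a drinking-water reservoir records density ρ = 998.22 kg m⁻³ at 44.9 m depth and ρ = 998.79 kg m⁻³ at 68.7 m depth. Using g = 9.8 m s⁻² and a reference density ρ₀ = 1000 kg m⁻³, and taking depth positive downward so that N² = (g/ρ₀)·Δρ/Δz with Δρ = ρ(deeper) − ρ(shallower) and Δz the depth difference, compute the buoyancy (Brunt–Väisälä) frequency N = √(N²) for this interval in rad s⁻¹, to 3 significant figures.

0.0153 rad s⁻¹

Δρ = 998.79 − 998.22 = 0.57 kg m⁻³ over Δz = 68.7 − 44.9 = 23.8 m.
N² = (9.8/1000) × (0.57/23.8) = 2.3471 × 10⁻⁴ s⁻².
N = √(2.3471 × 10⁻⁴) = 0.015320 rad s⁻¹ ≈ 0.0153 rad s⁻¹.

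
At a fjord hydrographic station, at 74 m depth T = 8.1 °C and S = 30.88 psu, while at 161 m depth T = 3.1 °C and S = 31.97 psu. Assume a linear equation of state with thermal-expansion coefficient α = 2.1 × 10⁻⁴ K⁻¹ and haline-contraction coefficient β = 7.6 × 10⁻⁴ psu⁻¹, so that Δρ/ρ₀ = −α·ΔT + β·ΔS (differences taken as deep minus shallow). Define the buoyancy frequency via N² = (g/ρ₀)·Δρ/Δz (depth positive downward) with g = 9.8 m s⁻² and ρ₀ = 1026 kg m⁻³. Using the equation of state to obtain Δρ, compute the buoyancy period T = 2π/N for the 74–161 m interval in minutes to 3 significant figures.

ΔT = -5.0 K, ΔS = +1.09 psu (deep − shallow).
Δρ/ρ₀ = −αΔT + βΔS = 1.05 × 10⁻³ + 8.284 × 10⁻⁴ = 1.8784 × 10⁻³, so Δρ ≈ 1.927 kg m⁻³.
N² = (g/ρ₀)·Δρ/Δz = g·(Δρ/ρ₀)/Δz = 9.8 × 1.8784 × 10⁻³ / 87 = 2.1159 × 10⁻⁴ s⁻².
N = √(2.1159 × 10⁻⁴) = 0.014546 rad s⁻¹ → T = 2π/N = 431.95 s = 7.1992 min ≈ 7.20 min.

7.20 min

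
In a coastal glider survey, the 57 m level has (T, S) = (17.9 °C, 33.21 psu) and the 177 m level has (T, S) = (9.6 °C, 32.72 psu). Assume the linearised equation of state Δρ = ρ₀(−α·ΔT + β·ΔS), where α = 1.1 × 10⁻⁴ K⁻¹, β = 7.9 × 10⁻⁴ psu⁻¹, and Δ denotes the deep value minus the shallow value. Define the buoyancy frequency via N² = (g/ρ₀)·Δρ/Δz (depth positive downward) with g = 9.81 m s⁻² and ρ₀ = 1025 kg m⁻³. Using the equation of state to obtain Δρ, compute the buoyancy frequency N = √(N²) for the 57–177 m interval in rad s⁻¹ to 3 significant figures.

ΔT = -8.3 K, ΔS = -0.49 psu (deep − shallow).
Δρ/ρ₀ = −αΔT + βΔS = 9.13 × 10⁻⁴ − 3.871 × 10⁻⁴ = 5.259 × 10⁻⁴, so Δρ ≈ 0.5390 kg m⁻³.
N² = (g/ρ₀)·Δρ/Δz = g·(Δρ/ρ₀)/Δz = 9.81 × 5.259 × 10⁻⁴ / 120 = 4.2992 × 10⁻⁵ s⁻².
N = √(4.2992 × 10⁻⁵) = 6.5568 × 10⁻³ rad s⁻¹ ≈ 6.56 × 10⁻³ rad s⁻¹.

6.56 × 10⁻³ rad s⁻¹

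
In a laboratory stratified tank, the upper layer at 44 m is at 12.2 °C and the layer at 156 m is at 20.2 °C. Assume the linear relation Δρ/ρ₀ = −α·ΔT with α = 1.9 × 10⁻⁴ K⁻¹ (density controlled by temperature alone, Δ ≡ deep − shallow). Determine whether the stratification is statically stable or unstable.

ΔT = 20.2 − 12.2 = +8.0 K, so Δρ/ρ₀ = −αΔT = -1.52 × 10⁻³.
Δρ/ρ₀ < 0, so Δρ < 0: deeper water is lighter → statically unstable; the column would overturn.

unstable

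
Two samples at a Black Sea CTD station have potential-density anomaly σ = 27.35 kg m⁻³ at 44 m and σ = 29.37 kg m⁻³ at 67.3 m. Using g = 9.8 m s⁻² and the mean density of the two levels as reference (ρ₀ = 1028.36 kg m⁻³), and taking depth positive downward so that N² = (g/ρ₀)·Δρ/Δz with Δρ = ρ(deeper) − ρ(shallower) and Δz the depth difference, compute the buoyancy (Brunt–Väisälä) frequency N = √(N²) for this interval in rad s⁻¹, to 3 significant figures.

0.0287 rad s⁻¹

Δρ = 1029.37 − 1027.35 = 2.02 kg m⁻³ over Δz = 67.3 − 44 = 23.3 m.
N² = (9.8/1028.36) × (2.02/23.3) = 8.2618 × 10⁻⁴ s⁻².
N = √(8.2618 × 10⁻⁴) = 0.028743 rad s⁻¹ ≈ 0.0287 rad s⁻¹.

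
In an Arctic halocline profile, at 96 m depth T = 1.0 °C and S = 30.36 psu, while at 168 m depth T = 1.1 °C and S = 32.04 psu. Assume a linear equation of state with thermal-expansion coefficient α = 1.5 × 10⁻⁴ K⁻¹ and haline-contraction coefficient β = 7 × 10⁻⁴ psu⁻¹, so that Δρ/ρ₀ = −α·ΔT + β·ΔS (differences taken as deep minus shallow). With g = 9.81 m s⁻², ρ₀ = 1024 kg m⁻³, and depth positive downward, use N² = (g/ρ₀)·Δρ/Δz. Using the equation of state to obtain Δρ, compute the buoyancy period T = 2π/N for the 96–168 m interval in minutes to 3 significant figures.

8.33 min

ΔT = +0.1 K, ΔS = +1.68 psu (deep − shallow).
Δρ/ρ₀ = −αΔT + βΔS = -1.50 × 10⁻⁵ + 1.176 × 10⁻³ = 1.161 × 10⁻³, so Δρ ≈ 1.189 kg m⁻³.
N² = (g/ρ₀)·Δρ/Δz = g·(Δρ/ρ₀)/Δz = 9.81 × 1.161 × 10⁻³ / 72 = 1.5819 × 10⁻⁴ s⁻².
N = √(1.5819 × 10⁻⁴) = 0.012577 rad s⁻¹ → T = 2π/N = 499.58 s = 8.3263 min ≈ 8.33 min.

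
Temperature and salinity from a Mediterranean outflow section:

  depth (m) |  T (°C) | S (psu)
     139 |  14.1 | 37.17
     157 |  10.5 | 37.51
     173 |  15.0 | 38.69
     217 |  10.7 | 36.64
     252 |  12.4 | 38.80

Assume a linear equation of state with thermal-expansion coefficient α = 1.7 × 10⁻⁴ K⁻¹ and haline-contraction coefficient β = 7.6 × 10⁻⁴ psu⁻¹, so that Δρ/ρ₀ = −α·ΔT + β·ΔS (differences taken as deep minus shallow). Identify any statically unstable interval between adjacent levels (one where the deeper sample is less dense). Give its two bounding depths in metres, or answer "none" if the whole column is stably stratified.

Evaluate Δρ/ρ₀ = −αΔT + βΔS across each adjacent pair:
  139–157 m: −αΔT+βΔS = −(1.7 × 10⁻⁴)(-3.6)+(7.6 × 10⁻⁴)(+0.34) = 8.7 × 10⁻⁴ → stable
  157–173 m: −αΔT+βΔS = −(1.7 × 10⁻⁴)(+4.5)+(7.6 × 10⁻⁴)(+1.18) = 1.3 × 10⁻⁴ → stable
  173–217 m: −αΔT+βΔS = −(1.7 × 10⁻⁴)(-4.3)+(7.6 × 10⁻⁴)(-2.05) = -8.3 × 10⁻⁴ → UNSTABLE
  217–252 m: −αΔT+βΔS = −(1.7 × 10⁻⁴)(+1.7)+(7.6 × 10⁻⁴)(+2.16) = 1.4 × 10⁻³ → stable
The 173–217 m interval has Δρ < 0: lighter water underlies denser water.

173–217 m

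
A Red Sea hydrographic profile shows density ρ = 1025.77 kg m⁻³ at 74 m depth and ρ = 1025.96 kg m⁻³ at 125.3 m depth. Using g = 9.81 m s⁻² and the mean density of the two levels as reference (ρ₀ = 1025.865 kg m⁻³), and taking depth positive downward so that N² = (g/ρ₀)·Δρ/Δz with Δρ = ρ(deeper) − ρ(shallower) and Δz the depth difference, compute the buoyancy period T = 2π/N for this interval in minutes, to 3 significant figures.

17.6 min

Δρ = 1025.96 − 1025.77 = 0.19 kg m⁻³ over Δz = 125.3 − 74 = 51.3 m.
N² = (9.81/1025.865) × (0.19/51.3) = 3.5417 × 10⁻⁵ s⁻².
N = √(3.5417 × 10⁻⁵) = 5.9512 × 10⁻³ rad s⁻¹, so T = 2π/N = 1.0558 × 10³ s = 17.597 min ≈ 17.6 min.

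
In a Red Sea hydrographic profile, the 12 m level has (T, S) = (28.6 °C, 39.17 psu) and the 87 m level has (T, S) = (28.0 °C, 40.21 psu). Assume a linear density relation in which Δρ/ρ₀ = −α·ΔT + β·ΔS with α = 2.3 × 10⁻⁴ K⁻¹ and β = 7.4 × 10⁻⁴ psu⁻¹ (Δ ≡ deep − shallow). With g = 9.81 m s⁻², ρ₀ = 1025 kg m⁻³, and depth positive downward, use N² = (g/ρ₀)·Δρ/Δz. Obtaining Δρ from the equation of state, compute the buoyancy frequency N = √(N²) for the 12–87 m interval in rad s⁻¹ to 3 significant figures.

0.0109 rad s⁻¹

ΔT = -0.6 K, ΔS = +1.04 psu (deep − shallow).
Δρ/ρ₀ = −αΔT + βΔS = 1.38 × 10⁻⁴ + 7.696 × 10⁻⁴ = 9.076 × 10⁻⁴, so Δρ ≈ 0.9303 kg m⁻³.
N² = (g/ρ₀)·Δρ/Δz = g·(Δρ/ρ₀)/Δz = 9.81 × 9.076 × 10⁻⁴ / 75 = 1.1871 × 10⁻⁴ s⁻².
N = √(1.1871 × 10⁻⁴) = 0.010895 rad s⁻¹ ≈ 0.0109 rad s⁻¹.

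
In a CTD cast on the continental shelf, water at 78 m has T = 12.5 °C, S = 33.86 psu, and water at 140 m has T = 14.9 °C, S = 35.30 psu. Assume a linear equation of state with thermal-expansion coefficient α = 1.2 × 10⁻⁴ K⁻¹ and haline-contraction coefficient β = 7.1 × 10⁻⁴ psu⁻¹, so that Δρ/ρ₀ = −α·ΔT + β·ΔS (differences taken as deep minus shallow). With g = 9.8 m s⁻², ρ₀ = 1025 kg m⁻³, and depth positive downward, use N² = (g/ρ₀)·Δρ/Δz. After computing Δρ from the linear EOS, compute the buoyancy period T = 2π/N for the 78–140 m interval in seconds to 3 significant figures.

583 s

ΔT = +2.4 K, ΔS = +1.44 psu (deep − shallow).
Δρ/ρ₀ = −αΔT + βΔS = -2.88 × 10⁻⁴ + 1.0224 × 10⁻³ = 7.344 × 10⁻⁴, so Δρ ≈ 0.7528 kg m⁻³.
N² = (g/ρ₀)·Δρ/Δz = g·(Δρ/ρ₀)/Δz = 9.8 × 7.344 × 10⁻⁴ / 62 = 1.1608 × 10⁻⁴ s⁻².
N = √(1.1608 × 10⁻⁴) = 0.010774 rad s⁻¹ → T = 2π/N = 583.18 s ≈ 583 s.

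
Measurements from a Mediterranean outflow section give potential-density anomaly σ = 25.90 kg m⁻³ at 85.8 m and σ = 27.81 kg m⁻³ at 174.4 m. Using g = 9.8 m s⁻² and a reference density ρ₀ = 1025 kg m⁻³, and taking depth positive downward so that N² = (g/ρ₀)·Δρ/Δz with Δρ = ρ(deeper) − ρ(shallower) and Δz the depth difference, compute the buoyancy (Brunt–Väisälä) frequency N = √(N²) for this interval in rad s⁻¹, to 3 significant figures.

0.0144 rad s⁻¹

Δρ = 1027.81 − 1025.90 = 1.91 kg m⁻³ over Δz = 174.4 − 85.8 = 88.6 m.
N² = (9.8/1025) × (1.91/88.6) = 2.0611 × 10⁻⁴ s⁻².
N = √(2.0611 × 10⁻⁴) = 0.014357 rad s⁻¹ ≈ 0.0144 rad s⁻¹.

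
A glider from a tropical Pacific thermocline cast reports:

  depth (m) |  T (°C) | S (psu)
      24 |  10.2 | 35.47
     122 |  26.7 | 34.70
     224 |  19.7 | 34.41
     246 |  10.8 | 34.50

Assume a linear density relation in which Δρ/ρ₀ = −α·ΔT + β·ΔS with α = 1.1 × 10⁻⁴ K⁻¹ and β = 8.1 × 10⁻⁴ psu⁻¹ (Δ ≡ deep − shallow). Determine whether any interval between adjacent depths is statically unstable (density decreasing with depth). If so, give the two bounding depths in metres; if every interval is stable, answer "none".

24–122 m

Evaluate Δρ/ρ₀ = −αΔT + βΔS across each adjacent pair:
  24–122 m: −αΔT+βΔS = −(1.1 × 10⁻⁴)(+16.5)+(8.1 × 10⁻⁴)(-0.77) = -2.4 × 10⁻³ → UNSTABLE
  122–224 m: −αΔT+βΔS = −(1.1 × 10⁻⁴)(-7.0)+(8.1 × 10⁻⁴)(-0.29) = 5.4 × 10⁻⁴ → stable
  224–246 m: −αΔT+βΔS = −(1.1 × 10⁻⁴)(-8.9)+(8.1 × 10⁻⁴)(+0.09) = 1.1 × 10⁻³ → stable
The 24–122 m interval has Δρ < 0: lighter water underlies denser water.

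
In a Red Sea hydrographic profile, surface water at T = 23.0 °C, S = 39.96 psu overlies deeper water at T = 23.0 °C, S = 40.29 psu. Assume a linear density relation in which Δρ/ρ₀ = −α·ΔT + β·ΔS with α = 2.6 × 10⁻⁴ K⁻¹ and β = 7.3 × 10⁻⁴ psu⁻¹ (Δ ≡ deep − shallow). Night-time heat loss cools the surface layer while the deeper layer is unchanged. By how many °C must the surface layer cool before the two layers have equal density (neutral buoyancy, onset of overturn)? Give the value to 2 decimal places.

Neutral buoyancy requires Δρ = 0, i.e. −α(T_deep − T_surf′) + β(S_deep − S_surf) = 0.
T_surf′ = T_deep − (β/α)·ΔS = 23.0 − (7.3 × 10⁻⁴/2.6 × 10⁻⁴)·(+0.33) = 22.0735 °C.
Cooling required: 23.0 − (22.0735) = 0.9265 °C.

0.93 °C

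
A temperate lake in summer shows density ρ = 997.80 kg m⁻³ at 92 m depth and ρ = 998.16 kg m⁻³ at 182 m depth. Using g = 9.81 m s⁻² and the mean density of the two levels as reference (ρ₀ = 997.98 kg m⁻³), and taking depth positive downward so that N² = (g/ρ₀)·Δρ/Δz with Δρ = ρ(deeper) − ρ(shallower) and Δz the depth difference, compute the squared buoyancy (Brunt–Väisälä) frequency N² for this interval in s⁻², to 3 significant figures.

3.93 × 10⁻⁵ s⁻²

Δρ = 998.16 − 997.80 = 0.36 kg m⁻³ over Δz = 182 − 92 = 90 m.
N² = (9.81/997.98) × (0.36/90) = 3.9319 × 10⁻⁵ s⁻² ≈ 3.93 × 10⁻⁵ s⁻².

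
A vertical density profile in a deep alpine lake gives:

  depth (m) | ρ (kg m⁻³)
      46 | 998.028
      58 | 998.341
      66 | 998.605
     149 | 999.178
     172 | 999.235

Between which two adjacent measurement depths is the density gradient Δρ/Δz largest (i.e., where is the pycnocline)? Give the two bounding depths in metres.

Compute the density gradient over each adjacent pair:
  46–58 m: Δρ/Δz = 0.313/12 = 0.026 kg m⁻⁴
  58–66 m: Δρ/Δz = 0.264/8 = 0.033 kg m⁻⁴
  66–149 m: Δρ/Δz = 0.573/83 = 6.9 × 10⁻³ kg m⁻⁴
  149–172 m: Δρ/Δz = 0.057/23 = 2.5 × 10⁻³ kg m⁻⁴
The largest gradient is in the 58–66 m interval — the pycnocline.

58–66 m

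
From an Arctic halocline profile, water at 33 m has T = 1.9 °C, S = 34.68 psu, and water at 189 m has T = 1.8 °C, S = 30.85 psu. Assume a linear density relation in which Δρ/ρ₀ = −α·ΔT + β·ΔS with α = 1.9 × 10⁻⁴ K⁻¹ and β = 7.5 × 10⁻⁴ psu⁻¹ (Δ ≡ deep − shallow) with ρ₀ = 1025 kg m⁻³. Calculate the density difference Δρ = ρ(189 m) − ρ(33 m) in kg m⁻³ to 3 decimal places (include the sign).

-2.925 kg m⁻³

ΔT = -0.1 K, ΔS = -3.83 psu (deep − shallow).
Δρ/ρ₀ = −(1.9 × 10⁻⁴)(-0.1) + (7.5 × 10⁻⁴)(-3.83) = -2.8535 × 10⁻³.
Δρ = 1025 × (-2.8535 × 10⁻³) = -2.925 kg m⁻³.
Negative Δρ: lighter below, statically unstable.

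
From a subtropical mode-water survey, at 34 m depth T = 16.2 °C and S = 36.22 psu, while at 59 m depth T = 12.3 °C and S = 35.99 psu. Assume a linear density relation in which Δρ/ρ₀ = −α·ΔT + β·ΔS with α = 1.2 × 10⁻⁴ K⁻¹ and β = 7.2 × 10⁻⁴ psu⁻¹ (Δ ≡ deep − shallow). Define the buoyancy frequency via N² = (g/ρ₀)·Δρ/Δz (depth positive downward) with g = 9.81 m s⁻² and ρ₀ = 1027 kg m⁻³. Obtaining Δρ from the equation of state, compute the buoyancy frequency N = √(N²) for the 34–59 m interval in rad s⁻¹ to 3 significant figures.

ΔT = -3.9 K, ΔS = -0.23 psu (deep − shallow).
Δρ/ρ₀ = −αΔT + βΔS = 4.68 × 10⁻⁴ − 1.656 × 10⁻⁴ = 3.024 × 10⁻⁴, so Δρ ≈ 0.3106 kg m⁻³.
N² = (g/ρ₀)·Δρ/Δz = g·(Δρ/ρ₀)/Δz = 9.81 × 3.024 × 10⁻⁴ / 25 = 1.1866 × 10⁻⁴ s⁻².
N = √(1.1866 × 10⁻⁴) = 0.010893 rad s⁻¹ ≈ 0.0109 rad s⁻¹.

0.0109 rad s⁻¹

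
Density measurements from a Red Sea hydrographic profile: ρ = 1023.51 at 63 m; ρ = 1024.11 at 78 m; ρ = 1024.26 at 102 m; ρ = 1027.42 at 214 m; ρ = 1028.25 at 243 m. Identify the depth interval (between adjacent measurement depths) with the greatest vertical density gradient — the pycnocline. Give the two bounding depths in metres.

Compute the density gradient over each adjacent pair:
  63–78 m: Δρ/Δz = 0.60/15 = 0.040 kg m⁻⁴
  78–102 m: Δρ/Δz = 0.15/24 = 6.2 × 10⁻³ kg m⁻⁴
  102–214 m: Δρ/Δz = 3.16/112 = 0.028 kg m⁻⁴
  214–243 m: Δρ/Δz = 0.83/29 = 0.029 kg m⁻⁴
The largest gradient is in the 63–78 m interval — the pycnocline.

63–78 m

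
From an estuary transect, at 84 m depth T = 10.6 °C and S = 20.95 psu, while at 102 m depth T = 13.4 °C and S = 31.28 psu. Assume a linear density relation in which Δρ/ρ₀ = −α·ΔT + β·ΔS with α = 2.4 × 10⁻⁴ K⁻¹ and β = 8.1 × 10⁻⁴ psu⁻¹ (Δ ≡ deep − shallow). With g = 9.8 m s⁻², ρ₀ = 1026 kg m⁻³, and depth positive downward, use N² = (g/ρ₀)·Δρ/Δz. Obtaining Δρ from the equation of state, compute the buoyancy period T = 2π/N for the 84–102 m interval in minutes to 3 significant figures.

1.62 min

ΔT = +2.8 K, ΔS = +10.33 psu (deep − shallow).
Δρ/ρ₀ = −αΔT + βΔS = -6.72 × 10⁻⁴ + 8.3673 × 10⁻³ = 7.6953 × 10⁻³, so Δρ ≈ 7.895 kg m⁻³.
N² = (g/ρ₀)·Δρ/Δz = g·(Δρ/ρ₀)/Δz = 9.8 × 7.6953 × 10⁻³ / 18 = 4.1897 × 10⁻³ s⁻².
N = √(4.1897 × 10⁻³) = 0.064728 rad s⁻¹ → T = 2π/N = 97.071 s = 1.6179 min ≈ 1.62 min.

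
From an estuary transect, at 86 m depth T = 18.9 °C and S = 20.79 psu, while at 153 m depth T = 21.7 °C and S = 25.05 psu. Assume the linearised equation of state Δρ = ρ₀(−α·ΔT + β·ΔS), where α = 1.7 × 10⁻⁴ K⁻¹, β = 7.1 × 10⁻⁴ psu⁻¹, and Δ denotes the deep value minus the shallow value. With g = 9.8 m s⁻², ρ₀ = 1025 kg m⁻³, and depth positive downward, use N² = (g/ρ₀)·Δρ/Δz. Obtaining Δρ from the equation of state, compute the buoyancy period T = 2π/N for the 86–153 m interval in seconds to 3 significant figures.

325 s

ΔT = +2.8 K, ΔS = +4.26 psu (deep − shallow).
Δρ/ρ₀ = −αΔT + βΔS = -4.76 × 10⁻⁴ + 3.0246 × 10⁻³ = 2.5486 × 10⁻³, so Δρ ≈ 2.612 kg m⁻³.
N² = (g/ρ₀)·Δρ/Δz = g·(Δρ/ρ₀)/Δz = 9.8 × 2.5486 × 10⁻³ / 67 = 3.7278 × 10⁻⁴ s⁻².
N = √(3.7278 × 10⁻⁴) = 0.019308 rad s⁻¹ → T = 2π/N = 325.42 s ≈ 325 s.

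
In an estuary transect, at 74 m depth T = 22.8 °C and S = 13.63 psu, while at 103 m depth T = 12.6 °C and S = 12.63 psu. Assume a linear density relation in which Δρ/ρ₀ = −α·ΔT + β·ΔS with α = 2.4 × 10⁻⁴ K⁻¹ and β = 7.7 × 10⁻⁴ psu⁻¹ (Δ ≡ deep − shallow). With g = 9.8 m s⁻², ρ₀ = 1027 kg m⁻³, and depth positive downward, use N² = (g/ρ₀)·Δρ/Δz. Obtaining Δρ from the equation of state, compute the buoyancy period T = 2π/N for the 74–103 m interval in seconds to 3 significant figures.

264 s

ΔT = -10.2 K, ΔS = -1.00 psu (deep − shallow).
Δρ/ρ₀ = −αΔT + βΔS = 2.448 × 10⁻³ − 7.70 × 10⁻⁴ = 1.678 × 10⁻³, so Δρ ≈ 1.723 kg m⁻³.
N² = (g/ρ₀)·Δρ/Δz = g·(Δρ/ρ₀)/Δz = 9.8 × 1.678 × 10⁻³ / 29 = 5.6705 × 10⁻⁴ s⁻².
N = √(5.6705 × 10⁻⁴) = 0.023813 rad s⁻¹ → T = 2π/N = 263.86 s ≈ 264 s.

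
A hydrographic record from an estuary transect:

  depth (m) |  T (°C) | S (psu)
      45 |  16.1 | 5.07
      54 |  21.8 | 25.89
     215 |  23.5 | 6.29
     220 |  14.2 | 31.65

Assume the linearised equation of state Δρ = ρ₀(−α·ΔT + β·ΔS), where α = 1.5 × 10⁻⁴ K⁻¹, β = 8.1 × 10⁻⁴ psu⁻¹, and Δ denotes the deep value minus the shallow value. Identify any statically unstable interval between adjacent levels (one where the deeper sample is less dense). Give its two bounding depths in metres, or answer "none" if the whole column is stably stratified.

54–215 m

Evaluate Δρ/ρ₀ = −αΔT + βΔS across each adjacent pair:
  45–54 m: −αΔT+βΔS = −(1.5 × 10⁻⁴)(+5.7)+(8.1 × 10⁻⁴)(+20.82) = 0.016 → stable
  54–215 m: −αΔT+βΔS = −(1.5 × 10⁻⁴)(+1.7)+(8.1 × 10⁻⁴)(-19.60) = -0.016 → UNSTABLE
  215–220 m: −αΔT+βΔS = −(1.5 × 10⁻⁴)(-9.3)+(8.1 × 10⁻⁴)(+25.36) = 0.022 → stable
The 54–215 m interval has Δρ < 0: lighter water underlies denser water.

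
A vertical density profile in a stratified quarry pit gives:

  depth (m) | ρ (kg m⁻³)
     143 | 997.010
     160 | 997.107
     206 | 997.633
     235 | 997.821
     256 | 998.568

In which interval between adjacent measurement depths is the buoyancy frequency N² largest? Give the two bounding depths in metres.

Compute the density gradient over each adjacent pair:
  143–160 m: Δρ/Δz = 0.097/17 = 5.7 × 10⁻³ kg m⁻⁴
  160–206 m: Δρ/Δz = 0.526/46 = 0.011 kg m⁻⁴
  206–235 m: Δρ/Δz = 0.188/29 = 6.5 × 10⁻³ kg m⁻⁴
  235–256 m: Δρ/Δz = 0.747/21 = 0.036 kg m⁻⁴
The largest gradient is in the 235–256 m interval — the pycnocline.

235–256 m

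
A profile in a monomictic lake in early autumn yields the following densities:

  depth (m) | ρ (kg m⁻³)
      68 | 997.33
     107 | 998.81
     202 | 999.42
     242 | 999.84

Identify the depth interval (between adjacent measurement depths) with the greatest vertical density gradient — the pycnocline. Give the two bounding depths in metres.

68–107 m

Compute the density gradient over each adjacent pair:
  68–107 m: Δρ/Δz = 1.48/39 = 0.038 kg m⁻⁴
  107–202 m: Δρ/Δz = 0.61/95 = 6.4 × 10⁻³ kg m⁻⁴
  202–242 m: Δρ/Δz = 0.42/40 = 0.010 kg m⁻⁴
The largest gradient is in the 68–107 m interval — the pycnocline.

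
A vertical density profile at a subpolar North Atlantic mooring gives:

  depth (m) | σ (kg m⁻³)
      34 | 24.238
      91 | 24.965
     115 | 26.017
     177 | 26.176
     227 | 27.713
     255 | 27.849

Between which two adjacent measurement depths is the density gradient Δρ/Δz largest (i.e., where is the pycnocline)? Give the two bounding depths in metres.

91–115 m

Compute the density gradient over each adjacent pair:
  34–91 m: Δρ/Δz = 0.727/57 = 0.013 kg m⁻⁴
  91–115 m: Δρ/Δz = 1.052/24 = 0.044 kg m⁻⁴
  115–177 m: Δρ/Δz = 0.159/62 = 2.6 × 10⁻³ kg m⁻⁴
  177–227 m: Δρ/Δz = 1.537/50 = 0.031 kg m⁻⁴
  227–255 m: Δρ/Δz = 0.136/28 = 4.9 × 10⁻³ kg m⁻⁴
The largest gradient is in the 91–115 m interval — the pycnocline.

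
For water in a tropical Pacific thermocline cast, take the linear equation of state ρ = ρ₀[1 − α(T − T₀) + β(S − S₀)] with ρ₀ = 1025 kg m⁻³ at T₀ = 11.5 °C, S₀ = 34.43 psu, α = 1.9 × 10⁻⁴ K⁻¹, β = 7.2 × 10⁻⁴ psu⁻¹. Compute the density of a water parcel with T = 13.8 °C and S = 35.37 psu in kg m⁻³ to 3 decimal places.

T − T₀ = +2.3 K, S − S₀ = +0.94 psu.
Bracket = 1 − α·(+2.3) + β·(+0.94) = 1 + (2.398 × 10⁻⁴) = 1.0002398.
ρ = 1025 × 1.0002398 = 1025.246 kg m⁻³.

1025.246 kg m⁻³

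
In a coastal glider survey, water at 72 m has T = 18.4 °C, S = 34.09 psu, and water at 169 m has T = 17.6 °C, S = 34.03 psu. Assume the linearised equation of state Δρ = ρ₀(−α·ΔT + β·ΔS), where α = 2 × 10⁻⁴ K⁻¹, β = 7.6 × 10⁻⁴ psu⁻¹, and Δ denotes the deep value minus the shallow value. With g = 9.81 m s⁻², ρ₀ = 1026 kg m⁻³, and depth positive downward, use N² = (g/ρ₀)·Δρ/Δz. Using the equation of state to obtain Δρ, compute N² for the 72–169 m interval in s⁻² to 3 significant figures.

ΔT = -0.8 K, ΔS = -0.06 psu (deep − shallow).
Δρ/ρ₀ = −αΔT + βΔS = 1.60 × 10⁻⁴ − 4.56 × 10⁻⁵ = 1.144 × 10⁻⁴, so Δρ ≈ 0.1174 kg m⁻³.
N² = (g/ρ₀)·Δρ/Δz = g·(Δρ/ρ₀)/Δz = 9.81 × 1.144 × 10⁻⁴ / 97 = 1.1570 × 10⁻⁵ s⁻² ≈ 1.16 × 10⁻⁵ s⁻².

1.16 × 10⁻⁵ s⁻²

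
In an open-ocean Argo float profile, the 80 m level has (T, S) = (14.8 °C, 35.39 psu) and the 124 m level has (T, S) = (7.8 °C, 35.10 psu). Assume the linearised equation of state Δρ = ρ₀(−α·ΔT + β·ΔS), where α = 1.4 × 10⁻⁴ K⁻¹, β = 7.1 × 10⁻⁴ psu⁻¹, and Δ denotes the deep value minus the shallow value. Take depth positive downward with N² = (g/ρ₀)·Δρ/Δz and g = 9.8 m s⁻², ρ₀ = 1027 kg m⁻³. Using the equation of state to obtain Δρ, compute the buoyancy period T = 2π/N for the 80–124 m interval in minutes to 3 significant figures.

7.98 min

ΔT = -7.0 K, ΔS = -0.29 psu (deep − shallow).
Δρ/ρ₀ = −αΔT + βΔS = 9.80 × 10⁻⁴ − 2.059 × 10⁻⁴ = 7.741 × 10⁻⁴, so Δρ ≈ 0.7950 kg m⁻³.
N² = (g/ρ₀)·Δρ/Δz = g·(Δρ/ρ₀)/Δz = 9.8 × 7.741 × 10⁻⁴ / 44 = 1.7241 × 10⁻⁴ s⁻².
N = √(1.7241 × 10⁻⁴) = 0.013130 rad s⁻¹ → T = 2π/N = 478.54 s = 7.9757 min ≈ 7.98 min.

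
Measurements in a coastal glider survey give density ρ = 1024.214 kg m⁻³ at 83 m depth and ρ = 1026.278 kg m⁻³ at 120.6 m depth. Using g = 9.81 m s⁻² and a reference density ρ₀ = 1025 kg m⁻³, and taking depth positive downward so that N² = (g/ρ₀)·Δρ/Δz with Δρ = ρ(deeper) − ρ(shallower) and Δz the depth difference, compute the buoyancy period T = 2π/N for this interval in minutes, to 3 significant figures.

4.57 min

Δρ = 1026.278 − 1024.214 = 2.064 kg m⁻³ over Δz = 120.6 − 83 = 37.6 m.
N² = (9.81/1025) × (2.064/37.6) = 5.2537 × 10⁻⁴ s⁻².
N = √(5.2537 × 10⁻⁴) = 0.022921 rad s⁻¹, so T = 2π/N = 274.12 s = 4.5687 min ≈ 4.57 min.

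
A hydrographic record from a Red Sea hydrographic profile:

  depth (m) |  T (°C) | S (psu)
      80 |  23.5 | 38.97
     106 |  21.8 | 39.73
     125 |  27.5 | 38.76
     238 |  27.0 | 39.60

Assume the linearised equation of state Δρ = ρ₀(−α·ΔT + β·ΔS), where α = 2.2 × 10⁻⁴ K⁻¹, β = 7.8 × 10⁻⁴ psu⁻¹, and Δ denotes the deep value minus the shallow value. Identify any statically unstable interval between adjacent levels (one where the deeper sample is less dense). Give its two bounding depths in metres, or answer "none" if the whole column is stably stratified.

Evaluate Δρ/ρ₀ = −αΔT + βΔS across each adjacent pair:
  80–106 m: −αΔT+βΔS = −(2.2 × 10⁻⁴)(-1.7)+(7.8 × 10⁻⁴)(+0.76) = 9.7 × 10⁻⁴ → stable
  106–125 m: −αΔT+βΔS = −(2.2 × 10⁻⁴)(+5.7)+(7.8 × 10⁻⁴)(-0.97) = -2.0 × 10⁻³ → UNSTABLE
  125–238 m: −αΔT+βΔS = −(2.2 × 10⁻⁴)(-0.5)+(7.8 × 10⁻⁴)(+0.84) = 7.7 × 10⁻⁴ → stable
The 106–125 m interval has Δρ < 0: lighter water underlies denser water.

106–125 m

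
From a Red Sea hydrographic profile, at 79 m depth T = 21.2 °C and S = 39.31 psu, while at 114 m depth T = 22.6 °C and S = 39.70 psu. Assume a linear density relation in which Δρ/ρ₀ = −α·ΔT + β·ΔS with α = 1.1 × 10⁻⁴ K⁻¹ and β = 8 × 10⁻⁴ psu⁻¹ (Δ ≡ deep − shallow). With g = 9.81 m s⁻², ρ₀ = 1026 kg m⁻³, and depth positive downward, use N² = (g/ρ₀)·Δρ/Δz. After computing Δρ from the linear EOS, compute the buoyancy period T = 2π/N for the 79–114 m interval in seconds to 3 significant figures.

ΔT = +1.4 K, ΔS = +0.39 psu (deep − shallow).
Δρ/ρ₀ = −αΔT + βΔS = -1.54 × 10⁻⁴ + 3.12 × 10⁻⁴ = 1.58 × 10⁻⁴, so Δρ ≈ 0.1621 kg m⁻³.
N² = (g/ρ₀)·Δρ/Δz = g·(Δρ/ρ₀)/Δz = 9.81 × 1.58 × 10⁻⁴ / 35 = 4.4285 × 10⁻⁵ s⁻².
N = √(4.4285 × 10⁻⁵) = 6.6547 × 10⁻³ rad s⁻¹ → T = 2π/N = 944.17 s ≈ 944 s.

944 s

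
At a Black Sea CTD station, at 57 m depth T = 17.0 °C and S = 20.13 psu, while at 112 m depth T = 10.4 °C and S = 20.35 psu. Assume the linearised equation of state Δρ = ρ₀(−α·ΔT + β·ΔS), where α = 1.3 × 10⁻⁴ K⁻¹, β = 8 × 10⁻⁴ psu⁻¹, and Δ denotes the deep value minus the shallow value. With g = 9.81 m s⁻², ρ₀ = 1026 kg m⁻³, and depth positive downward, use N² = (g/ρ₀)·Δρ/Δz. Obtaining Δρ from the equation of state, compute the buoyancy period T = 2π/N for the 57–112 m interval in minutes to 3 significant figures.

ΔT = -6.6 K, ΔS = +0.22 psu (deep − shallow).
Δρ/ρ₀ = −αΔT + βΔS = 8.58 × 10⁻⁴ + 1.76 × 10⁻⁴ = 1.034 × 10⁻³, so Δρ ≈ 1.061 kg m⁻³.
N² = (g/ρ₀)·Δρ/Δz = g·(Δρ/ρ₀)/Δz = 9.81 × 1.034 × 10⁻³ / 55 = 1.8443 × 10⁻⁴ s⁻².
N = √(1.8443 × 10⁻⁴) = 0.013581 rad s⁻¹ → T = 2π/N = 462.65 s = 7.7108 min ≈ 7.71 min.

7.71 min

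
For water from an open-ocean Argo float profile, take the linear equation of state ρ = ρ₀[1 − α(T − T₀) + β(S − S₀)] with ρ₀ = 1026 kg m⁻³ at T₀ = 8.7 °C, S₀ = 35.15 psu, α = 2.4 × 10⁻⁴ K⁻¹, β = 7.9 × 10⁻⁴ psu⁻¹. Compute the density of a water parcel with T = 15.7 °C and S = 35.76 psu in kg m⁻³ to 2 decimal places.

T − T₀ = +7.0 K, S − S₀ = +0.61 psu.
Bracket = 1 − α·(+7.0) + β·(+0.61) = 1 + (-1.1981 × 10⁻³) = 0.9988019.
ρ = 1026 × 0.9988019 = 1024.77 kg m⁻³.

1024.77 kg m⁻³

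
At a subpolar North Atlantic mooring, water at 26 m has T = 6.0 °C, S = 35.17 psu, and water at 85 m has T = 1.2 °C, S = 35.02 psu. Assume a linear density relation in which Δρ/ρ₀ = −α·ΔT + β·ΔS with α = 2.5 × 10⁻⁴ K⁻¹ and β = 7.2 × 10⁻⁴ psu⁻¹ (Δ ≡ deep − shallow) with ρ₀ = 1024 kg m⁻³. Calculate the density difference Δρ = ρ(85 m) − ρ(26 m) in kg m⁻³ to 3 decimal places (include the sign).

ΔT = -4.8 K, ΔS = -0.15 psu (deep − shallow).
Δρ/ρ₀ = −(2.5 × 10⁻⁴)(-4.8) + (7.2 × 10⁻⁴)(-0.15) = 1.092 × 10⁻³.
Δρ = 1024 × (1.092 × 10⁻³) = +1.118 kg m⁻³.
Positive Δρ: denser below, stable.

+1.118 kg m⁻³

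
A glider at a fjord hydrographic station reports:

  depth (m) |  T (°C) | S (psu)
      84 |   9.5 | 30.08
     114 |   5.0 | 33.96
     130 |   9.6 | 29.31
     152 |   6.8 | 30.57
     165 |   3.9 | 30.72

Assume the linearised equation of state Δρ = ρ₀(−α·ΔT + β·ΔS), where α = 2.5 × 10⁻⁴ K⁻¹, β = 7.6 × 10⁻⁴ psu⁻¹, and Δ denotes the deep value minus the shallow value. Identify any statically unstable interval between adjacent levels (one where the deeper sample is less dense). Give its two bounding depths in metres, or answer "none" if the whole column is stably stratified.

114–130 m

Evaluate Δρ/ρ₀ = −αΔT + βΔS across each adjacent pair:
  84–114 m: −αΔT+βΔS = −(2.5 × 10⁻⁴)(-4.5)+(7.6 × 10⁻⁴)(+3.88) = 4.1 × 10⁻³ → stable
  114–130 m: −αΔT+βΔS = −(2.5 × 10⁻⁴)(+4.6)+(7.6 × 10⁻⁴)(-4.65) = -4.7 × 10⁻³ → UNSTABLE
  130–152 m: −αΔT+βΔS = −(2.5 × 10⁻⁴)(-2.8)+(7.6 × 10⁻⁴)(+1.26) = 1.7 × 10⁻³ → stable
  152–165 m: −αΔT+βΔS = −(2.5 × 10⁻⁴)(-2.9)+(7.6 × 10⁻⁴)(+0.15) = 8.4 × 10⁻⁴ → stable
The 114–130 m interval has Δρ < 0: lighter water underlies denser water.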